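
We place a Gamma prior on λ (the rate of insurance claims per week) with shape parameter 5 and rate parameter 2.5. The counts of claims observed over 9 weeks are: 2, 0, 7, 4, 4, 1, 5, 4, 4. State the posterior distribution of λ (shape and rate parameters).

Posterior: Gamma(shape=36, rate=11.5)

The Poisson likelihood adds the total count to the shape and the number of exposure periods to the rate. Here ∑xᵢ = 31 and n = 9, so shape 5→36 and rate 2.5→11.5.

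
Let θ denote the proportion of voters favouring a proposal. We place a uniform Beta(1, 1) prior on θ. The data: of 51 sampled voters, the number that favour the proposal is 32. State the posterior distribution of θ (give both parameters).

Observing 32 successes and 19 failures updates Beta(1, 1) by adding the success and failure counts to the two shape parameters: α = 1+32 = 33, β = 1+19 = 20.

Posterior: Beta(33, 20)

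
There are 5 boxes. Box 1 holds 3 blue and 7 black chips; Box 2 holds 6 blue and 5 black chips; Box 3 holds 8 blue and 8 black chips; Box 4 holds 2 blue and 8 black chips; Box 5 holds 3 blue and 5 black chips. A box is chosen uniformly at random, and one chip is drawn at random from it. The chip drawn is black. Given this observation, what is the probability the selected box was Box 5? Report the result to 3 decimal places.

P(black|Box 1) = 0.7; P(black|Box 2) = 0.4545; P(black|Box 3) = 0.5; P(black|Box 4) = 0.8; P(black|Box 5) = 0.625.
Prior × likelihood for each source: 0.2·0.7=0.1400, 0.2·0.4545=0.09091, 0.2·0.5=0.1000, 0.2·0.8=0.1600, 0.2·0.625=0.1250. Summing gives P(black) = 0.61591.
P(Box 5 | black) = 0.1250 / 0.61591 = 0.203.

Posterior probability ≈ 0.203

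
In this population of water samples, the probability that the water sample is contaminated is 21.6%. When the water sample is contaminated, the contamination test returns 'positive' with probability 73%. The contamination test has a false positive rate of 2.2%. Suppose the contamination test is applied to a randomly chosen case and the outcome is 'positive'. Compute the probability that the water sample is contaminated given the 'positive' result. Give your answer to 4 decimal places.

P(H | E) ≈ 0.9014

Write H for 'the water sample is contaminated'. Prior odds H:¬H = 0.216/0.784 = 0.27551. For the 'positive' outcome, the likelihood ratio is 0.73/0.022 = 33.182.
Posterior odds = 0.27551 × 33.182 = 9.1419, so P(H|E) = 9.1419/(1+9.1419) = 0.9014.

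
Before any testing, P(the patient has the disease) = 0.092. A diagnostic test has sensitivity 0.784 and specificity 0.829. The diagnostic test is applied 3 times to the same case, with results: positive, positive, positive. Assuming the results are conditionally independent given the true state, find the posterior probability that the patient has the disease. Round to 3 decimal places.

Posterior P(H) ≈ 0.907

With H the event that the patient has the disease, the joint likelihood of the observed sequence is P(data|H) = 0.784·0.784·0.784 = 0.48189 and P(data|¬H) = 0.171·0.171·0.171 = 0.0050002.
Bayes: P(H|data) = 0.092·0.48189 / (0.092·0.48189 + 0.908·0.0050002) = 0.044334/0.048874 = 0.9071.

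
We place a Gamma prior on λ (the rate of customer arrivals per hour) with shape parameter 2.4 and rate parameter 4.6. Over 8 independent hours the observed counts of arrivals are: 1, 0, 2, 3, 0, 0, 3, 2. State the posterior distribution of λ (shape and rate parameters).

Posterior: Gamma(shape=13.4, rate=12.6)

Total count ∑xᵢ = 11 over n = 8 hours.
Gamma is conjugate to the Poisson likelihood: posterior is Gamma(shape = 2.4+11 = 13.4, rate = 4.6+8 = 12.6).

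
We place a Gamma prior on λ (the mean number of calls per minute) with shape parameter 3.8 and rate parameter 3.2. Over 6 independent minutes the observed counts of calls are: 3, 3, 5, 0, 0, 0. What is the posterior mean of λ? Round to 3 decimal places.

Posterior mean ≈ 1.609

The Poisson likelihood adds the total count to the shape and the number of exposure periods to the rate. Here ∑xᵢ = 11 and n = 6, so shape 3.8→14.8 and rate 3.2→9.2.
Posterior mean = shape/rate = 14.8/9.2 = 1.609.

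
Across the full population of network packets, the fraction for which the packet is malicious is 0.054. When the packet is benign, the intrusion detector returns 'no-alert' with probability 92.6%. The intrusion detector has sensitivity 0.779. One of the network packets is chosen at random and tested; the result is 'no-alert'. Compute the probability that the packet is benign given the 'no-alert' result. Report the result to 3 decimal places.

Write H for 'the packet is malicious'. Prior odds H:¬H = 0.054/0.946 = 0.057082. For the 'no-alert' outcome, the likelihood ratio is 0.221/0.926 = 0.23866.
Posterior odds = 0.057082 × 0.23866 = 0.013623, so P(H|E) = 0.013623/(1+0.013623) = 0.013. Then P(¬H|E) = 1 − 0.013 = 0.987.

P(¬H | E) ≈ 0.987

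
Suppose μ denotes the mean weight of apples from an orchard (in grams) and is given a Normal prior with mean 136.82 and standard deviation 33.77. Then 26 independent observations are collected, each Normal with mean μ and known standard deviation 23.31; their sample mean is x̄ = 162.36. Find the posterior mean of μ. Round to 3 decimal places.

Prior precision 1/τ₀² = 1/33.77² = 0.00087688; data precision n/σ² = 26/23.31² = 0.0478508.
Posterior precision = 0.00087688 + 0.0478508 = 0.0487276.
Posterior mean = (0.00087688·136.82 + 0.0478508·162.36) / 0.0487276 = 161.900.

Posterior mean ≈ 161.900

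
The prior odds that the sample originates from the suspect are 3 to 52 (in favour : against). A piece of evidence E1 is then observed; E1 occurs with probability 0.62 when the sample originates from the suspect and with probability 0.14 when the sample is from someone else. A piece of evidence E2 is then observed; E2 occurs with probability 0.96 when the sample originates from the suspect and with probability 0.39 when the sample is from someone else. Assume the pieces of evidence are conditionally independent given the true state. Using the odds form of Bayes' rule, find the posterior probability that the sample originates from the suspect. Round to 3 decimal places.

Posterior probability ≈ 0.386

Prior odds = 3/52 = 0.057692. In log-odds, ln(0.057692) = -2.8526.
Add log likelihood ratios: ln(4.4286) + ln(2.4615) = 2.3889.
Posterior log-odds = -0.46377, so posterior odds = exp(-0.46377) = 0.62891. Converting, P(H|E) = 0.62891/1.6289 = 0.386.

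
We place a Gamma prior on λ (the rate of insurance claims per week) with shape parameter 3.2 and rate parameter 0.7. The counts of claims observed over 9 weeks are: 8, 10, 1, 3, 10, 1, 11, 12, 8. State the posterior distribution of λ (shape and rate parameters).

Total count ∑xᵢ = 64 over n = 9 weeks.
Gamma is conjugate to the Poisson likelihood: posterior is Gamma(shape = 3.2+64 = 67.2, rate = 0.7+9 = 9.7).

Posterior: Gamma(shape=67.2, rate=9.7)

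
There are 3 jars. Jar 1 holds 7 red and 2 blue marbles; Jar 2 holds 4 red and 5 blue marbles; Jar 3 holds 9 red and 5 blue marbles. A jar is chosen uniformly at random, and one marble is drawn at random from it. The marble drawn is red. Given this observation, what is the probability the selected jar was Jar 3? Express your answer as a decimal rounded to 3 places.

Posterior probability ≈ 0.345

Tabulate prior·likelihood by source: [1] prior 0.333333, lik 0.7778, product 0.2593; [2] prior 0.333333, lik 0.4444, product 0.1481; [3] prior 0.333333, lik 0.6429, product 0.2143.
Normalizing constant = 0.62169; the posterior for Jar 3 is its product over the sum, 0.2143/0.62169 = 0.345.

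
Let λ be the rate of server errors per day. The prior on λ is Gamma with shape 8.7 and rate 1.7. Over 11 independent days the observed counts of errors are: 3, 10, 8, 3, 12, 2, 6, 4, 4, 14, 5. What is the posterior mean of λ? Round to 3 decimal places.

Posterior mean ≈ 6.276

Total count ∑xᵢ = 71 over n = 11 days.
Gamma is conjugate to the Poisson likelihood: posterior is Gamma(shape = 8.7+71 = 79.7, rate = 1.7+11 = 12.7).
E[λ | data] = 79.7/12.7 = 6.276.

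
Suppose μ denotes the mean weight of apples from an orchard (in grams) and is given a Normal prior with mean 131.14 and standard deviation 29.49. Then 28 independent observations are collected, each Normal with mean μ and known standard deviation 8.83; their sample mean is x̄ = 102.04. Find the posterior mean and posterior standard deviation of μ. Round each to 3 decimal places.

Posterior mean ≈ 102.133; posterior SD ≈ 1.666

Prior precision 1/τ₀² = 1/29.49² = 0.00114987; data precision n/σ² = 28/8.83² = 0.359118.
Posterior precision = 0.00114987 + 0.359118 = 0.360267, giving posterior SD = 1/√0.360267 = 1.666.
Posterior mean = (0.00114987·131.14 + 0.359118·102.04) / 0.360267 = 102.133.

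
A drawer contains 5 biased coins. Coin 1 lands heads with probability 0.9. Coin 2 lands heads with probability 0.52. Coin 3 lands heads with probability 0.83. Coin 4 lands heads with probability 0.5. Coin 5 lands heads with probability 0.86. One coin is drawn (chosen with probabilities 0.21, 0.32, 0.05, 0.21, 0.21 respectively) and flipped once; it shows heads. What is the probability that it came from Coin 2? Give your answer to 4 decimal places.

P(heads|C1) = 0.9; P(heads|C2) = 0.52; P(heads|C3) = 0.83; P(heads|C4) = 0.5; P(heads|C5) = 0.86.
Prior × likelihood for each source: 0.21·0.9=0.1890, 0.32·0.52=0.1664, 0.05·0.83=0.04150, 0.21·0.5=0.1050, 0.21·0.86=0.1806. Summing gives P(heads) = 0.68250.
P(Coin 2 | heads) = 0.1664 / 0.68250 = 0.2438.

Posterior probability ≈ 0.2438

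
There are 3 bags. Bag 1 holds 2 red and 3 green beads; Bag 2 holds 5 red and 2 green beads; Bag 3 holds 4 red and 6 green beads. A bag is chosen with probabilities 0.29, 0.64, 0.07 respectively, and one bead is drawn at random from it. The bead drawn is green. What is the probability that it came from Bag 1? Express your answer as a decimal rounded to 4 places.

Posterior probability ≈ 0.4362

Tabulate prior·likelihood by source: [1] prior 0.29, lik 0.6, product 0.1740; [2] prior 0.64, lik 0.2857, product 0.1829; [3] prior 0.07, lik 0.6, product 0.04200.
Normalizing constant = 0.39886; the posterior for Bag 1 is its product over the sum, 0.1740/0.39886 = 0.4362.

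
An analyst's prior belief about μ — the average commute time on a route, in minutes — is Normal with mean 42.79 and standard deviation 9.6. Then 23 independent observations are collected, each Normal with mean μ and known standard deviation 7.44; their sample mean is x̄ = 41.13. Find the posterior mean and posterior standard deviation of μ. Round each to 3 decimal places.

With known σ, the Normal prior is conjugate. Weight on the data is w = (n/σ²)/(n/σ² + 1/τ₀²) = 0.415510/(0.415510+0.0108507) = 0.97455.
Posterior mean = w·x̄ + (1−w)·μ₀ = 0.97455·41.13 + 0.025450·42.79 = 41.172. Posterior variance = 1/(0.415510+0.0108507) = 2.34543, so SD = 1.531.

Posterior mean ≈ 41.172; posterior SD ≈ 1.531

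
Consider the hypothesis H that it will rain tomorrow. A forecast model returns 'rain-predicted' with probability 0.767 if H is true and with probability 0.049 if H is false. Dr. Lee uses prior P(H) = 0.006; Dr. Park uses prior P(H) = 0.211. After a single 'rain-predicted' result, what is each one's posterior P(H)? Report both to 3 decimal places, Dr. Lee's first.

Dr. Lee: 0.086; Dr. Park: 0.807

P('+'|H) = 0.767, P('+'|¬H) = 0.049.
Dr. Lee: numerator 0.767·0.006 = 0.0046020; evidence = 0.0046020+0.049·0.994 = 0.053308; posterior = 0.086.
Dr. Park: numerator 0.767·0.211 = 0.16184; evidence = 0.16184+0.049·0.789 = 0.20050; posterior = 0.807.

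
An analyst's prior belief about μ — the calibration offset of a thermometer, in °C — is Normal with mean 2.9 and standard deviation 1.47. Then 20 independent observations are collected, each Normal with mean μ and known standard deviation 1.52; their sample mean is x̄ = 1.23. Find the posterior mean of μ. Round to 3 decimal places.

With known σ, the Normal prior is conjugate. Weight on the data is w = (n/σ²)/(n/σ² + 1/τ₀²) = 8.65651/(8.65651+0.462770) = 0.94925.
Posterior mean = w·x̄ + (1−w)·μ₀ = 0.94925·1.23 + 0.050746·2.9 = 1.315.

Posterior mean ≈ 1.315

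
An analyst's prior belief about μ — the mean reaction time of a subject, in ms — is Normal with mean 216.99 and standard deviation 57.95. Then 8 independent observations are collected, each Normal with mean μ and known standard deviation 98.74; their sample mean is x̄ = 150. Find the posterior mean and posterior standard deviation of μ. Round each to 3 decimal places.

Posterior mean ≈ 167.838; posterior SD ≈ 29.903

Prior precision 1/τ₀² = 1/57.95² = 0.00029778; data precision n/σ² = 8/98.74² = 0.00082055.
Posterior precision = 0.00029778 + 0.00082055 = 0.00111833, giving posterior SD = 1/√0.00111833 = 29.903.
Posterior mean = (0.00029778·216.99 + 0.00082055·150) / 0.00111833 = 167.838.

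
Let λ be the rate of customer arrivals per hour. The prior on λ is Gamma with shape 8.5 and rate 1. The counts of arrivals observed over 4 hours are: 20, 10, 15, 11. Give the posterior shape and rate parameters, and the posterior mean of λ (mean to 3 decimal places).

The Poisson likelihood adds the total count to the shape and the number of exposure periods to the rate. Here ∑xᵢ = 56 and n = 4, so shape 8.5→64.5 and rate 1→5.
E[λ | data] = 64.5/5 = 12.900.

Posterior: Gamma(shape=64.5, rate=5); mean ≈ 12.900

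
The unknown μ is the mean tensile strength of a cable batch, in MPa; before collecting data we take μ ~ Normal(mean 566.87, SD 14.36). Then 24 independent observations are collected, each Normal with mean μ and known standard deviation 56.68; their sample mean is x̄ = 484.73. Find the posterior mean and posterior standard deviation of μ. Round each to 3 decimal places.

With known σ, the Normal prior is conjugate. Weight on the data is w = (n/σ²)/(n/σ² + 1/τ₀²) = 0.00747053/(0.00747053+0.00484943) = 0.60638.
Posterior mean = w·x̄ + (1−w)·μ₀ = 0.60638·484.73 + 0.39362·566.87 = 517.062. Posterior variance = 1/(0.00747053+0.00484943) = 81.1690, so SD = 9.009.

Posterior mean ≈ 517.062; posterior SD ≈ 9.009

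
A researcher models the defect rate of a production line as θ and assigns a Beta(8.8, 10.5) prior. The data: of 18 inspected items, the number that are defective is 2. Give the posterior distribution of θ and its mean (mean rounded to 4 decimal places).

Posterior: Beta(10.8, 26.5); mean ≈ 0.2895

Observing 2 successes and 16 failures updates Beta(8.8, 10.5) by adding the success and failure counts to the two shape parameters: α = 8.8+2 = 10.8, β = 10.5+16 = 26.5.
Posterior mean = α/(α+β) = 10.8/37.3 = 0.2895.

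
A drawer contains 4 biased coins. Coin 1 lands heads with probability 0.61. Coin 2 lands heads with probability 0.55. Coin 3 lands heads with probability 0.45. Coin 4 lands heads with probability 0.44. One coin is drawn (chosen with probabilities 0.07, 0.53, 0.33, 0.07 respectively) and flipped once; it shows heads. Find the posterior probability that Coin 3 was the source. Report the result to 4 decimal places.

Tabulate prior·likelihood by source: [1] prior 0.07, lik 0.61, product 0.04270; [2] prior 0.53, lik 0.55, product 0.2915; [3] prior 0.33, lik 0.45, product 0.1485; [4] prior 0.07, lik 0.44, product 0.03080.
Normalizing constant = 0.51350; the posterior for Coin 3 is its product over the sum, 0.1485/0.51350 = 0.2892.

Posterior probability ≈ 0.2892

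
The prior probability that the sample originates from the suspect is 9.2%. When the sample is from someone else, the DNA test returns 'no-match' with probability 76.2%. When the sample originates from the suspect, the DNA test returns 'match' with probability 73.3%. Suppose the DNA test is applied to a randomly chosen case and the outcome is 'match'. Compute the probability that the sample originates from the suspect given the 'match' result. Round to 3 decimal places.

Let H be the event that the sample originates from the suspect. P(H) = 0.092, so P(¬H) = 0.908. With E the 'match' result, P(E|H) = 0.733 and P(E|¬H) = 0.238.
P(E) = 0.733·0.092 + 0.238·0.908 = 0.067436 + 0.21610 = 0.28354.
By Bayes' theorem, P(H|E) = 0.067436 / 0.28354 = 0.238.

P(H | E) ≈ 0.238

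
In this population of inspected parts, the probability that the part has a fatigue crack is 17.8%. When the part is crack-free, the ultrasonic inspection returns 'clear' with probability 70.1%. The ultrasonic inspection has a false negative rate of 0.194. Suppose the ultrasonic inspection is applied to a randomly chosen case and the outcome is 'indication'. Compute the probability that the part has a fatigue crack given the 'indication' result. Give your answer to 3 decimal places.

Let H be the event that the part has a fatigue crack. P(H) = 0.178, so P(¬H) = 0.822. With E the 'indication' result, P(E|H) = 0.806 and P(E|¬H) = 0.299.
P(E) = 0.806·0.178 + 0.299·0.822 = 0.14347 + 0.24578 = 0.38925.
By Bayes' theorem, P(H|E) = 0.14347 / 0.38925 = 0.369.

P(H | E) ≈ 0.369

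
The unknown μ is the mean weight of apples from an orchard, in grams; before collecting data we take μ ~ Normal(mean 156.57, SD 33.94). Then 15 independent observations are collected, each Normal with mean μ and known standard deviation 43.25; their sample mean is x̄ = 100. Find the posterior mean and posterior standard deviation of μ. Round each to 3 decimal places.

Prior precision 1/τ₀² = 1/33.94² = 0.00086811; data precision n/σ² = 15/43.25² = 0.00801898.
Posterior precision = 0.00086811 + 0.00801898 = 0.00888709, giving posterior SD = 1/√0.00888709 = 10.608.
Posterior mean = (0.00086811·156.57 + 0.00801898·100) / 0.00888709 = 105.526.

Posterior mean ≈ 105.526; posterior SD ≈ 10.608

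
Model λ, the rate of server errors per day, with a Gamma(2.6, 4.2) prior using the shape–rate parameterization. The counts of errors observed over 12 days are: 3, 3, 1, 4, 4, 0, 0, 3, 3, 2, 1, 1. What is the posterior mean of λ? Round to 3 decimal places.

Posterior mean ≈ 1.704

The Poisson likelihood adds the total count to the shape and the number of exposure periods to the rate. Here ∑xᵢ = 25 and n = 12, so shape 2.6→27.6 and rate 4.2→16.2.
Posterior mean = shape/rate = 27.6/16.2 = 1.704.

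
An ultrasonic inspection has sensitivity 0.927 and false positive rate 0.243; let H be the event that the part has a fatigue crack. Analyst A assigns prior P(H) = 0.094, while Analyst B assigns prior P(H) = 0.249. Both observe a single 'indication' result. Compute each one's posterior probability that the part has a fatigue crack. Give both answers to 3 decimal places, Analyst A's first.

Analyst A: 0.284; Analyst B: 0.558

The likelihood ratio for an 'indication' result is 0.927/0.243 = 3.8148.
Analyst A: prior odds 0.094/0.906 = 0.10375; posterior odds 0.39580; posterior probability 0.284.
Analyst B: prior odds 0.249/0.751 = 0.33156; posterior odds 1.2648; posterior probability 0.558.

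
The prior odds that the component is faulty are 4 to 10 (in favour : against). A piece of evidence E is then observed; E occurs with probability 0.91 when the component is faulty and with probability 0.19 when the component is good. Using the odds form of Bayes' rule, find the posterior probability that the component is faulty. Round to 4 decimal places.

Prior odds = 4/10 = 0.40000. In log-odds, ln(0.40000) = -0.91629.
Add log likelihood ratio: ln(4.7895) = 1.5664.
Posterior log-odds = 0.65013, so posterior odds = exp(0.65013) = 1.9158. Converting, P(H|E) = 1.9158/2.9158 = 0.6570.

Posterior probability ≈ 0.6570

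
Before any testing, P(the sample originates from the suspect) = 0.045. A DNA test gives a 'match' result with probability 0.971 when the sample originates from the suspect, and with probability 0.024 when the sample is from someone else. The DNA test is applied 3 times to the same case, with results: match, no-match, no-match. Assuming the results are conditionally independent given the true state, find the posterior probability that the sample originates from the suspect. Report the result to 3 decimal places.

With H the event that the sample originates from the suspect, the joint likelihood of the observed sequence is P(data|H) = 0.971·0.029·0.029 = 0.00081661 and P(data|¬H) = 0.024·0.976·0.976 = 0.022862.
Bayes: P(H|data) = 0.045·0.00081661 / (0.045·0.00081661 + 0.955·0.022862) = 0.00003675/0.021870 = 0.0017.

Posterior P(H) ≈ 0.002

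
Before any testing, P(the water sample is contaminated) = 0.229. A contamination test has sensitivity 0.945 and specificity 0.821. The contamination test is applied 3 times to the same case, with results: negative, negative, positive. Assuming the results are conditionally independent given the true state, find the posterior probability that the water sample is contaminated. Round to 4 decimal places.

Let H be the event that the water sample is contaminated; start with P(H) = 0.229. P('positive'|H) = 0.945, P('positive'|¬H) = 0.179.
Update on result 1 ('negative'): P(H) ← 0.055·0.2290 / (0.055·0.2290 + 0.821·0.7710) = 0.012595/0.64559 = 0.0195.
Update on result 2 ('negative'): P(H) ← 0.055·0.0195 / (0.055·0.0195 + 0.821·0.9805) = 0.0010730/0.80606 = 0.0013.
Update on result 3 ('positive'): P(H) ← 0.945·0.0013 / (0.945·0.0013 + 0.179·0.9987) = 0.0012580/0.18002 = 0.0070.

Posterior P(H) ≈ 0.0070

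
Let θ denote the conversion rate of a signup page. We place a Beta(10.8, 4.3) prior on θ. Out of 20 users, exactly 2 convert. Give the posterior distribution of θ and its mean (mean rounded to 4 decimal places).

Posterior: Beta(12.8, 22.3); mean ≈ 0.3647

Observing 2 successes and 18 failures updates Beta(10.8, 4.3) by adding the success and failure counts to the two shape parameters: α = 10.8+2 = 12.8, β = 4.3+18 = 22.3.
Posterior mean = α/(α+β) = 12.8/35.1 = 0.3647.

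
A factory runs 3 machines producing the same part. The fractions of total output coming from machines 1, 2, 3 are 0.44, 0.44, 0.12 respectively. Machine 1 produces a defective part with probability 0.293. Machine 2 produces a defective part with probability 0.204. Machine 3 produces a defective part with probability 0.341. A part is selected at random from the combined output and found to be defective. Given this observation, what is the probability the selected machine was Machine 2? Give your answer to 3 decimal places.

Posterior probability ≈ 0.346

Tabulate prior·likelihood by source: [1] prior 0.44, lik 0.293, product 0.1289; [2] prior 0.44, lik 0.204, product 0.08976; [3] prior 0.12, lik 0.341, product 0.04092.
Normalizing constant = 0.25960; the posterior for Machine 2 is its product over the sum, 0.08976/0.25960 = 0.346.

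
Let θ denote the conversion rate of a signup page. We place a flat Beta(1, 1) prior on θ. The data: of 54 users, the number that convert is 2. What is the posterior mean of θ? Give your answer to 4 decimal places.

Posterior mean ≈ 0.0536

The binomial likelihood is conjugate to the Beta prior: with 2 successes and 52 failures, the posterior is Beta(1+2, 1+52) = Beta(3, 53).
E[θ | data] = 3/(3+53) = 0.0536.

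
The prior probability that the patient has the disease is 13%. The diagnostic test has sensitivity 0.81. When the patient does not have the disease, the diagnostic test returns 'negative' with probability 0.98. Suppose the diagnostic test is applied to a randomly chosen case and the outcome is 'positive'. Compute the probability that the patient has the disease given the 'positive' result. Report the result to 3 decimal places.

Let H be the event that the patient has the disease. P(H) = 0.13, so P(¬H) = 0.87. With E the 'positive' result, P(E|H) = 0.81 and P(E|¬H) = 0.02.
P(E) = 0.81·0.13 + 0.02·0.87 = 0.10530 + 0.017400 = 0.12270.
By Bayes' theorem, P(H|E) = 0.10530 / 0.12270 = 0.858.

P(H | E) ≈ 0.858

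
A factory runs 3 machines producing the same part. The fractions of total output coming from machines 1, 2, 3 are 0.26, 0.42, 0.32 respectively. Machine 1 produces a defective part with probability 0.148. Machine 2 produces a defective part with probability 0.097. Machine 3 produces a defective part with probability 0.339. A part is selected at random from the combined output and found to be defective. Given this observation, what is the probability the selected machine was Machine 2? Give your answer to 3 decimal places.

Posterior probability ≈ 0.217

P(defective|M1) = 0.148; P(defective|M2) = 0.097; P(defective|M3) = 0.339.
Prior × likelihood for each source: 0.26·0.148=0.03848, 0.42·0.097=0.04074, 0.32·0.339=0.1085. Summing gives P(defective) = 0.18770.
P(Machine 2 | defective) = 0.04074 / 0.18770 = 0.217.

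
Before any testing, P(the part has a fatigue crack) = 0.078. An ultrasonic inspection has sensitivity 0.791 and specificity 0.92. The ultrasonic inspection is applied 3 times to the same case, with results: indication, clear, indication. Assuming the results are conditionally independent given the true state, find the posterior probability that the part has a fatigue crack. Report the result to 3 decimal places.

With H the event that the part has a fatigue crack, the joint likelihood of the observed sequence is P(data|H) = 0.791·0.209·0.791 = 0.13077 and P(data|¬H) = 0.08·0.92·0.08 = 0.0058880.
Bayes: P(H|data) = 0.078·0.13077 / (0.078·0.13077 + 0.922·0.0058880) = 0.010200/0.015629 = 0.6526.

Posterior P(H) ≈ 0.653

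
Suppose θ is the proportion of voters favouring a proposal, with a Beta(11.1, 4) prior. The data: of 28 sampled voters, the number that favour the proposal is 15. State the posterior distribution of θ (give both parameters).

The binomial likelihood is conjugate to the Beta prior: with 15 successes and 13 failures, the posterior is Beta(11.1+15, 4+13) = Beta(26.1, 17).

Posterior: Beta(26.1, 17)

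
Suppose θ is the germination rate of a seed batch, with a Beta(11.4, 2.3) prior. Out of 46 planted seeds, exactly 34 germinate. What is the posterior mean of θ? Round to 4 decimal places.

The binomial likelihood is conjugate to the Beta prior: with 34 successes and 12 failures, the posterior is Beta(11.4+34, 2.3+12) = Beta(45.4, 14.3).
Posterior mean = α/(α+β) = 45.4/59.7 = 0.7605.

Posterior mean ≈ 0.7605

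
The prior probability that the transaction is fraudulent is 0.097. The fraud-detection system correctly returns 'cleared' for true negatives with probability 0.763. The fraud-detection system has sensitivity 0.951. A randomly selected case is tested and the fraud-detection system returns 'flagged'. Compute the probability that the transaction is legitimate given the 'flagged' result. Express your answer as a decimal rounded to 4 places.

Write H for 'the transaction is fraudulent'. Prior odds H:¬H = 0.097/0.903 = 0.10742. For the 'flagged' outcome, the likelihood ratio is 0.951/0.237 = 4.0127.
Posterior odds = 0.10742 × 4.0127 = 0.43104, so P(H|E) = 0.43104/(1+0.43104) = 0.3012. Then P(¬H|E) = 1 − 0.3012 = 0.6988.

P(¬H | E) ≈ 0.6988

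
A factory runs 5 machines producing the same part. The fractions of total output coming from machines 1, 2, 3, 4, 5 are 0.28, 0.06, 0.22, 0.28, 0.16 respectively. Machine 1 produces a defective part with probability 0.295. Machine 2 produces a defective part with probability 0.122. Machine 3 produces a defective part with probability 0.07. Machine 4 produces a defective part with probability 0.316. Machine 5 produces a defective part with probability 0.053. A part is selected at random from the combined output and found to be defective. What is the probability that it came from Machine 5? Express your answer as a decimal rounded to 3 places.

Posterior probability ≈ 0.042

P(defective|M1) = 0.295; P(defective|M2) = 0.122; P(defective|M3) = 0.07; P(defective|M4) = 0.316; P(defective|M5) = 0.053.
Prior × likelihood for each source: 0.28·0.295=0.08260, 0.06·0.122=0.007320, 0.22·0.07=0.01540, 0.28·0.316=0.08848, 0.16·0.053=0.008480. Summing gives P(defective) = 0.20228.
P(Machine 5 | defective) = 0.008480 / 0.20228 = 0.042.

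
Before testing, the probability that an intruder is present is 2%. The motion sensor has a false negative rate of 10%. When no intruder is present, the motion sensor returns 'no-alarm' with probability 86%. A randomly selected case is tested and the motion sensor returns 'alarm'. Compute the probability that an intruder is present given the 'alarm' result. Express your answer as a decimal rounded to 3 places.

Write H for 'an intruder is present'. Prior odds H:¬H = 0.02/0.98 = 0.020408. For the 'alarm' outcome, the likelihood ratio is 0.9/0.14 = 6.4286.
Posterior odds = 0.020408 × 6.4286 = 0.13120, so P(H|E) = 0.13120/(1+0.13120) = 0.116.

P(H | E) ≈ 0.116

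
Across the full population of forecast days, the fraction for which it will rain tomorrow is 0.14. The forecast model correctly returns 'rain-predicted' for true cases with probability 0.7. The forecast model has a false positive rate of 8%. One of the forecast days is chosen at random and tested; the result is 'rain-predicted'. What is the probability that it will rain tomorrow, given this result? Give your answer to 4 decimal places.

Write H for 'it will rain tomorrow'. Prior odds H:¬H = 0.14/0.86 = 0.16279. For the 'rain-predicted' outcome, the likelihood ratio is 0.7/0.08 = 8.7500.
Posterior odds = 0.16279 × 8.7500 = 1.4244, so P(H|E) = 1.4244/(1+1.4244) = 0.5875.

P(H | E) ≈ 0.5875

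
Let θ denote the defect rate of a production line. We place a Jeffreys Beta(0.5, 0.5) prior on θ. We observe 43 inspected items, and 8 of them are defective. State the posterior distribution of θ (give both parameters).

Posterior: Beta(8.5, 35.5)

The binomial likelihood is conjugate to the Beta prior: with 8 successes and 35 failures, the posterior is Beta(0.5+8, 0.5+35) = Beta(8.5, 35.5).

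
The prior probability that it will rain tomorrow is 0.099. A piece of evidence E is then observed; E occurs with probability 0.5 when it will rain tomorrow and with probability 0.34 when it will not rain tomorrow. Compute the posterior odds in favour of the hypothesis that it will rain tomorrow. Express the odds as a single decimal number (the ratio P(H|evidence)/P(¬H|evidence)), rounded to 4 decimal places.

Posterior odds ≈ 0.1616

Prior odds = 0.099/(1−0.099) = 0.10988. In log-odds, ln(0.10988) = -2.2084.
Add log likelihood ratio: ln(1.4706) = 0.38566.
Posterior log-odds = -1.8227, so posterior odds = exp(-1.8227) = 0.16159.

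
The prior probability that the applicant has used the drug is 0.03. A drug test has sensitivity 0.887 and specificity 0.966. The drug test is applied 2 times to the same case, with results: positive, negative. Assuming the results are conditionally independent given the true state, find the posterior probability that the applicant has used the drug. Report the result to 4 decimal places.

Posterior P(H) ≈ 0.0862

With H the event that the applicant has used the drug, the joint likelihood of the observed sequence is P(data|H) = 0.887·0.113 = 0.10023 and P(data|¬H) = 0.034·0.966 = 0.032844.
Bayes: P(H|data) = 0.03·0.10023 / (0.03·0.10023 + 0.97·0.032844) = 0.0030069/0.034866 = 0.0862.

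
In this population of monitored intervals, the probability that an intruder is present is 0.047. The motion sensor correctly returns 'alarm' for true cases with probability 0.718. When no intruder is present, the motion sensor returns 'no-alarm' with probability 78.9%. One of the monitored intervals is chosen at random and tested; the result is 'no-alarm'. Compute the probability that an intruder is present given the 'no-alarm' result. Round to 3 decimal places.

Write H for 'an intruder is present'. Prior odds H:¬H = 0.047/0.953 = 0.049318. For the 'no-alarm' outcome, the likelihood ratio is 0.282/0.789 = 0.35741.
Posterior odds = 0.049318 × 0.35741 = 0.017627, so P(H|E) = 0.017627/(1+0.017627) = 0.017.

P(H | E) ≈ 0.017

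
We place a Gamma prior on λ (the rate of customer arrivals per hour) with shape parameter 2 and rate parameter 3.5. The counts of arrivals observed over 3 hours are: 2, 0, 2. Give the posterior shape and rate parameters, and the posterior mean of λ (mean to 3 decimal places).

Posterior: Gamma(shape=6, rate=6.5); mean ≈ 0.923

The Poisson likelihood adds the total count to the shape and the number of exposure periods to the rate. Here ∑xᵢ = 4 and n = 3, so shape 2→6 and rate 3.5→6.5.
E[λ | data] = 6/6.5 = 0.923.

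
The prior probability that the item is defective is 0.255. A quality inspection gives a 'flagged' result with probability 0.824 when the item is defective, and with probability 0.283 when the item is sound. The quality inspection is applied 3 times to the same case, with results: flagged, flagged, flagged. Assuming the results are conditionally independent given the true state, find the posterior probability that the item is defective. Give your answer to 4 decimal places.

Let H be the event that the item is defective; start with P(H) = 0.255. P('flagged'|H) = 0.824, P('flagged'|¬H) = 0.283.
Update on result 1 ('flagged'): P(H) ← 0.824·0.2550 / (0.824·0.2550 + 0.283·0.7450) = 0.21012/0.42095 = 0.4992.
Update on result 2 ('flagged'): P(H) ← 0.824·0.4992 / (0.824·0.4992 + 0.283·0.5008) = 0.41130/0.55304 = 0.7437.
Update on result 3 ('flagged'): P(H) ← 0.824·0.7437 / (0.824·0.7437 + 0.283·0.2563) = 0.61281/0.68535 = 0.8942.

Posterior P(H) ≈ 0.8942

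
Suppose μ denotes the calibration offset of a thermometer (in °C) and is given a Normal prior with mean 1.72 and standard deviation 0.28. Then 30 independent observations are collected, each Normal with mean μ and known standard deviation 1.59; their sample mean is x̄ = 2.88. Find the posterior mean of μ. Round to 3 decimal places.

With known σ, the Normal prior is conjugate. Weight on the data is w = (n/σ²)/(n/σ² + 1/τ₀²) = 11.8666/(11.8666+12.7551) = 0.48196.
Posterior mean = w·x̄ + (1−w)·μ₀ = 0.48196·2.88 + 0.51804·1.72 = 2.279.

Posterior mean ≈ 2.279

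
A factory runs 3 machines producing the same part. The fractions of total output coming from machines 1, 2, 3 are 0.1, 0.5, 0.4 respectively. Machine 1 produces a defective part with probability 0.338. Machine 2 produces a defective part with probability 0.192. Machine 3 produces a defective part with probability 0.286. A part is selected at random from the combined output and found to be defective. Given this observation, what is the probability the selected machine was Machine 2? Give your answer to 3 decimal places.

Tabulate prior·likelihood by source: [1] prior 0.1, lik 0.338, product 0.03380; [2] prior 0.5, lik 0.192, product 0.09600; [3] prior 0.4, lik 0.286, product 0.1144.
Normalizing constant = 0.24420; the posterior for Machine 2 is its product over the sum, 0.09600/0.24420 = 0.393.

Posterior probability ≈ 0.393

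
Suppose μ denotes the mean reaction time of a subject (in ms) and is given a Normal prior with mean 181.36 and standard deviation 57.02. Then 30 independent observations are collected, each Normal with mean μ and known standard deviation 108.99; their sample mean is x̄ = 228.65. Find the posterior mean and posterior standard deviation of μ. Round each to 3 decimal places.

Posterior mean ≈ 223.516; posterior SD ≈ 18.788

With known σ, the Normal prior is conjugate. Weight on the data is w = (n/σ²)/(n/σ² + 1/τ₀²) = 0.00252550/(0.00252550+0.00030757) = 0.89144.
Posterior mean = w·x̄ + (1−w)·μ₀ = 0.89144·228.65 + 0.10856·181.36 = 223.516. Posterior variance = 1/(0.00252550+0.00030757) = 352.973, so SD = 18.788.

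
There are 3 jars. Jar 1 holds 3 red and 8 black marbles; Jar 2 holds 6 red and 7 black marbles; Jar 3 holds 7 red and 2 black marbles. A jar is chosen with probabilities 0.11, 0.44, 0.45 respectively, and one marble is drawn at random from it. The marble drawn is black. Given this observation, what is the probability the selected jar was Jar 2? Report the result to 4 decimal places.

Posterior probability ≈ 0.5683

Tabulate prior·likelihood by source: [1] prior 0.11, lik 0.7273, product 0.08000; [2] prior 0.44, lik 0.5385, product 0.2369; [3] prior 0.45, lik 0.2222, product 0.1000.
Normalizing constant = 0.41692; the posterior for Jar 2 is its product over the sum, 0.2369/0.41692 = 0.5683.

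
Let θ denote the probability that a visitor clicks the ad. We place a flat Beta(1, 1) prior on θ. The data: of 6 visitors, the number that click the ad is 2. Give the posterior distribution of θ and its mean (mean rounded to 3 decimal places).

The binomial likelihood is conjugate to the Beta prior: with 2 successes and 4 failures, the posterior is Beta(1+2, 1+4) = Beta(3, 5).
Posterior mean = α/(α+β) = 3/8 = 0.375.

Posterior: Beta(3, 5); mean ≈ 0.375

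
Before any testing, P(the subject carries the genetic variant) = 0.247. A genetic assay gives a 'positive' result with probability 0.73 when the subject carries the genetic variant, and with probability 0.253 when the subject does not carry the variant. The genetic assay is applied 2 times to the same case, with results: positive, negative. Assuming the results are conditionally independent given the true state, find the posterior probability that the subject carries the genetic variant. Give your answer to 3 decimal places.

With H the event that the subject carries the genetic variant, the joint likelihood of the observed sequence is P(data|H) = 0.73·0.27 = 0.19710 and P(data|¬H) = 0.253·0.747 = 0.18899.
Bayes: P(H|data) = 0.247·0.19710 / (0.247·0.19710 + 0.753·0.18899) = 0.048684/0.19099 = 0.2549.

Posterior P(H) ≈ 0.255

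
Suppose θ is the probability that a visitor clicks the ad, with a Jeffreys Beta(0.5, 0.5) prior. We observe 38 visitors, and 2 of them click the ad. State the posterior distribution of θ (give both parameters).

Observing 2 successes and 36 failures updates Beta(0.5, 0.5) by adding the success and failure counts to the two shape parameters: α = 0.5+2 = 2.5, β = 0.5+36 = 36.5.

Posterior: Beta(2.5, 36.5)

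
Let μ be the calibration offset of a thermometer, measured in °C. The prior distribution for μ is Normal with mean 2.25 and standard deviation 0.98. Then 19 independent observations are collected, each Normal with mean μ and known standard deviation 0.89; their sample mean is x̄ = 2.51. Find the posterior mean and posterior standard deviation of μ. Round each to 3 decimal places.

Posterior mean ≈ 2.499; posterior SD ≈ 0.200

Prior precision 1/τ₀² = 1/0.98² = 1.04123; data precision n/σ² = 19/0.89² = 23.9869.
Posterior precision = 1.04123 + 23.9869 = 25.0281, giving posterior SD = 1/√25.0281 = 0.200.
Posterior mean = (1.04123·2.25 + 23.9869·2.51) / 25.0281 = 2.499.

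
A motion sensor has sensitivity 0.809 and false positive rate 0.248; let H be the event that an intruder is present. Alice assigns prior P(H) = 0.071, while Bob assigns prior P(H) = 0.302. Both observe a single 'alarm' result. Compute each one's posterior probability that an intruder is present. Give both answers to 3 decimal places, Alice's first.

Alice: 0.200; Bob: 0.585

P('+'|H) = 0.809, P('+'|¬H) = 0.248.
Alice: numerator 0.809·0.071 = 0.057439; evidence = 0.057439+0.248·0.929 = 0.28783; posterior = 0.200.
Bob: numerator 0.809·0.302 = 0.24432; evidence = 0.24432+0.248·0.698 = 0.41742; posterior = 0.585.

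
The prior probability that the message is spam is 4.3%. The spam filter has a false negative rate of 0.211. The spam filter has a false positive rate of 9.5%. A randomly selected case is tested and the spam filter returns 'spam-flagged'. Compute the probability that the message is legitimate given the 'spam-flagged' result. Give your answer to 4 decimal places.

P(¬H | E) ≈ 0.7282

Let H be the event that the message is spam. P(H) = 0.043, so P(¬H) = 0.957. With E the 'spam-flagged' result, P(E|H) = 0.789 and P(E|¬H) = 0.095.
P(E) = 0.789·0.043 + 0.095·0.957 = 0.033927 + 0.090915 = 0.12484.
By Bayes' theorem, P(H|E) = 0.033927 / 0.12484 = 0.2718. Hence P(¬H|E) = 1 − 0.2718 = 0.7282.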